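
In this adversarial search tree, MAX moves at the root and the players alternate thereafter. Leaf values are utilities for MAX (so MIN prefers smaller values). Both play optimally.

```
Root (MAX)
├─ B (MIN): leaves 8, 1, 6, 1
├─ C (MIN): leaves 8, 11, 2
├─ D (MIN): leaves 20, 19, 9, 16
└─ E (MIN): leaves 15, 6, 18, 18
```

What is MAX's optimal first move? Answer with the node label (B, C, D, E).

B (MIN): min(8, 1, 6, 1) = 1
C (MIN): min(8, 11, 2) = 2
D (MIN): min(20, 19, 9, 16) = 9
E (MIN): min(15, 6, 18, 18) = 6
Root (MAX): max(1, 2, 9, 6) = 9
MAX picks the child with the highest value: D (value 9).

D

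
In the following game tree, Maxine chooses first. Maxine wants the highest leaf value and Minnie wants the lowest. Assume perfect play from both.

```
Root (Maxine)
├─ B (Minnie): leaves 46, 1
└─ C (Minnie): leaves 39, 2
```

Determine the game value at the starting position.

2

B (Minnie): min(46, 1) = 1
C (Minnie): min(39, 2) = 2
Root (Maxine): max(1, 2) = 2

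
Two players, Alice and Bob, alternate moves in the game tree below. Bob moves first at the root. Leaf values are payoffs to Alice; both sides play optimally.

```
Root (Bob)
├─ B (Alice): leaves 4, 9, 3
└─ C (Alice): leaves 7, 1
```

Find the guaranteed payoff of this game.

B (Alice): max(4, 9, 3) = 9
C (Alice): max(7, 1) = 7
Root (Bob): min(9, 7) = 7

7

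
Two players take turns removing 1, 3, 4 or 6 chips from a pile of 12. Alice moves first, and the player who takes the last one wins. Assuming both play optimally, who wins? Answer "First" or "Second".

First

W/L table (W = player to move can force a win):
i:   0  1  2  3  4  5  6  7  8  9 10 11 12
     L  W  L  W  W  W  W  L  W  L  W  W  W
Position 12 is W, so the first player wins.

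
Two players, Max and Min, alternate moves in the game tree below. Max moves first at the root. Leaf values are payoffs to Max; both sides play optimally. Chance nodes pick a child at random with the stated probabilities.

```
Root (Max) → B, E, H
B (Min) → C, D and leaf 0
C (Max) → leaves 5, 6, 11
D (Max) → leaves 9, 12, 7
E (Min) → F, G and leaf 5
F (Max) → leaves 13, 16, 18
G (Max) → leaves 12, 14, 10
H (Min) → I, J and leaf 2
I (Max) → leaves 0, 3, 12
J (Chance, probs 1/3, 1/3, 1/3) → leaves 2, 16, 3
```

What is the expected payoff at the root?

C (Max): max(5, 6, 11) = 11
D (Max): max(9, 12, 7) = 12
B (Min): min(11, 12, 0) = 0
F (Max): max(13, 16, 18) = 18
G (Max): max(12, 14, 10) = 14
E (Min): min(18, 14, 5) = 5
I (Max): max(0, 3, 12) = 12
J (Chance): 1/3·2 + 1/3·16 + 1/3·3 = 7
H (Min): min(12, 7, 2) = 2
Root (Max): max(0, 5, 2) = 5

5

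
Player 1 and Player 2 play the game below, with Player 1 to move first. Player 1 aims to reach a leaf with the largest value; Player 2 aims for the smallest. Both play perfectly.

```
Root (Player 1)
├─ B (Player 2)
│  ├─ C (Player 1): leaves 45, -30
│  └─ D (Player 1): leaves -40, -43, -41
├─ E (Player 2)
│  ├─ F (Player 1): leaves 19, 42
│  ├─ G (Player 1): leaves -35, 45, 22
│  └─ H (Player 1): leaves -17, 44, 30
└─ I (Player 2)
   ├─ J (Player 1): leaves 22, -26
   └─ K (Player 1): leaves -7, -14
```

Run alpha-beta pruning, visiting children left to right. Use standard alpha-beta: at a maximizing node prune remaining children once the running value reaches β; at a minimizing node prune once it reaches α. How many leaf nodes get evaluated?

C [α=-∞,β=+∞]: v=45
D [α=-∞,β=45]: v=-40
B [α=-∞,β=+∞]: v=-40
F [α=-40,β=+∞]: v=42
G [α=-40,β=42]: v=45 after child 2 ≥ β → β-cutoff, skip 1
H [α=-40,β=42]: v=44 after child 2 ≥ β → β-cutoff, skip 1
E [α=-40,β=+∞]: v=42
J [α=42,β=+∞]: v=22
I [α=42,β=+∞]: v=22 after child 1 ≤ α → α-cutoff, skip 1
Root [α=-∞,β=+∞]: v=42
Leaves evaluated: 13 of 17.

13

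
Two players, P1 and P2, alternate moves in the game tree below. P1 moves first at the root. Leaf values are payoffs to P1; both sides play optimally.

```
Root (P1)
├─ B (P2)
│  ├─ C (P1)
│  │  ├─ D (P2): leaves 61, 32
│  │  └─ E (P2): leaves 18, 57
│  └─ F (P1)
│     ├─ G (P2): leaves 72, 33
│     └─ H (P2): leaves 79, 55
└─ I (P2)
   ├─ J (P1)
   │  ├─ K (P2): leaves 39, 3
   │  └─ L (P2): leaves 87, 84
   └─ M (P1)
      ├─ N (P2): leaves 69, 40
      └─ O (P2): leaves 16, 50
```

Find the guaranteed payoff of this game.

40

D (P2): min(61, 32) = 32
E (P2): min(18, 57) = 18
C (P1): max(32, 18) = 32
G (P2): min(72, 33) = 33
H (P2): min(79, 55) = 55
F (P1): max(33, 55) = 55
B (P2): min(32, 55) = 32
K (P2): min(39, 3) = 3
L (P2): min(87, 84) = 84
J (P1): max(3, 84) = 84
N (P2): min(69, 40) = 40
O (P2): min(16, 50) = 16
M (P1): max(40, 16) = 40
I (P2): min(84, 40) = 40
Root (P1): max(32, 40) = 40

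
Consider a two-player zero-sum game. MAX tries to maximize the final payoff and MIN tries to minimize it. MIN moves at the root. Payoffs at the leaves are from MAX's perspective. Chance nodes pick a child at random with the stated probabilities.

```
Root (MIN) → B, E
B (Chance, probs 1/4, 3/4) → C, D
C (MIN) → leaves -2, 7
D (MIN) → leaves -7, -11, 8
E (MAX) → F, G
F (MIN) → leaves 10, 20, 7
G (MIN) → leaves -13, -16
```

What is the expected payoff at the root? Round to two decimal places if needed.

-8.75

C (MIN): min(-2, 7) = -2
D (MIN): min(-7, -11, 8) = -11
B (Chance): 1/4·-2 + 3/4·-11 = -8.75
F (MIN): min(10, 20, 7) = 7
G (MIN): min(-13, -16) = -16
E (MAX): max(7, -16) = 7
Root (MIN): min(-8.75, 7) = -8.75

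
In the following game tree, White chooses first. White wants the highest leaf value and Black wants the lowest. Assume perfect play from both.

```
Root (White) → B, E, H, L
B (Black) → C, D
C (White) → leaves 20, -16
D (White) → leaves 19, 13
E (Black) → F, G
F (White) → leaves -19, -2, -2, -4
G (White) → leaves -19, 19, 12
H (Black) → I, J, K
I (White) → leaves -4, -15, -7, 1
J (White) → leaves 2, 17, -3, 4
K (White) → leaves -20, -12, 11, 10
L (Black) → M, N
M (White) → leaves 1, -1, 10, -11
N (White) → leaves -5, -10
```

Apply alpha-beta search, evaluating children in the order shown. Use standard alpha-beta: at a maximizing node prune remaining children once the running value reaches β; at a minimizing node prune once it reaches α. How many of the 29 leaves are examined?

16

C [α=-∞,β=+∞]: v=20
D [α=-∞,β=20]: v=19
B [α=-∞,β=+∞]: v=19
F [α=19,β=+∞]: v=-2
E [α=19,β=+∞]: v=-2 after child 1 ≤ α → α-cutoff, skip 1
I [α=19,β=+∞]: v=1
H [α=19,β=+∞]: v=1 after child 1 ≤ α → α-cutoff, skip 2
M [α=19,β=+∞]: v=10
L [α=19,β=+∞]: v=10 after child 1 ≤ α → α-cutoff, skip 1
Root [α=-∞,β=+∞]: v=19
Leaves evaluated: 16 of 29.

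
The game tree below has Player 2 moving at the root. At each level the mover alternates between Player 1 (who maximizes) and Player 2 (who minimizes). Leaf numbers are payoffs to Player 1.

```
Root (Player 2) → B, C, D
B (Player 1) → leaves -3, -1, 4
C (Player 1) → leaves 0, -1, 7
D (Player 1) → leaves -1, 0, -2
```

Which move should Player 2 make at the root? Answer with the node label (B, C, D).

B (Player 1): max(-3, -1, 4) = 4
C (Player 1): max(0, -1, 7) = 7
D (Player 1): max(-1, 0, -2) = 0
Root (Player 2): min(4, 7, 0) = 0
Player 2 picks the child with the lowest value: D (value 0).

D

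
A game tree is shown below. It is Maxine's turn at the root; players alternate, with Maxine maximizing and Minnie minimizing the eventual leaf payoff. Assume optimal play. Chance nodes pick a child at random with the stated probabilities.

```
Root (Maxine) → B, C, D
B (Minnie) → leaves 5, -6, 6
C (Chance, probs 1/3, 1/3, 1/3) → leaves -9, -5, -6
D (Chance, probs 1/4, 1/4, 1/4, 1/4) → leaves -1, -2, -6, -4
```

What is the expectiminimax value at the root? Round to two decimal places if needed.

B (Minnie): min(5, -6, 6) = -6
C (Chance): 1/3·-9 + 1/3·-5 + 1/3·-6 = -6.67
D (Chance): 1/4·-1 + 1/4·-2 + 1/4·-6 + 1/4·-4 = -3.25
Root (Maxine): max(-6, -6.67, -3.25) = -3.25

-3.25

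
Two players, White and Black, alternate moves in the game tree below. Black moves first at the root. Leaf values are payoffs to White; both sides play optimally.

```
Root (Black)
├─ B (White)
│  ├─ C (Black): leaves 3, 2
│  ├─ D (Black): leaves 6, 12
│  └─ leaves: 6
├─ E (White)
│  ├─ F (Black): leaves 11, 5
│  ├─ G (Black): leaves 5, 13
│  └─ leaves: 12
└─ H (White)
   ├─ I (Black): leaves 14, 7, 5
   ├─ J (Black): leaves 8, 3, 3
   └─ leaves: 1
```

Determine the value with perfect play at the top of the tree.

5

C (Black): min(3, 2) = 2
D (Black): min(6, 12) = 6
B (White): max(2, 6, 6) = 6
F (Black): min(11, 5) = 5
G (Black): min(5, 13) = 5
E (White): max(5, 5, 12) = 12
I (Black): min(14, 7, 5) = 5
J (Black): min(8, 3, 3) = 3
H (White): max(5, 3, 1) = 5
Root (Black): min(6, 12, 5) = 5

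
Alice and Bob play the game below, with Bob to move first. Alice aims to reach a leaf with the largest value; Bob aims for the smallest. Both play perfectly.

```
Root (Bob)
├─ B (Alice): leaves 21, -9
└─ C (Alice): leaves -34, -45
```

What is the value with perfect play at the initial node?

-34

B (Alice): max(21, -9) = 21
C (Alice): max(-34, -45) = -34
Root (Bob): min(21, -34) = -34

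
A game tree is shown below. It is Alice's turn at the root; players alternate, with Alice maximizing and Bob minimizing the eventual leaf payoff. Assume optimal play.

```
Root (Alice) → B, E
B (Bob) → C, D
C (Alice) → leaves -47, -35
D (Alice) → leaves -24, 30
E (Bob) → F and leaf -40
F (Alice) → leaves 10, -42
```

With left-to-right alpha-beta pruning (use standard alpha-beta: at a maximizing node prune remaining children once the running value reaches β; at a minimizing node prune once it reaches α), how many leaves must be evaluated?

6

C [α=-∞,β=+∞]: v=-35
D [α=-∞,β=-35]: v=-24 after child 1 ≥ β → β-cutoff, skip 1
B [α=-∞,β=+∞]: v=-35
F [α=-35,β=+∞]: v=10
E [α=-35,β=+∞]: v=-40
Root [α=-∞,β=+∞]: v=-35
Leaves evaluated: 6 of 7.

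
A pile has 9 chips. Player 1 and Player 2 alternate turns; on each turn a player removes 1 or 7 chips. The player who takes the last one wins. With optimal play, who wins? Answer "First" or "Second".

First

W/L table (W = player to move can force a win):
i:   0  1  2  3  4  5  6  7  8  9
     L  W  L  W  L  W  L  W  L  W
Position 9 is W, so the first player wins.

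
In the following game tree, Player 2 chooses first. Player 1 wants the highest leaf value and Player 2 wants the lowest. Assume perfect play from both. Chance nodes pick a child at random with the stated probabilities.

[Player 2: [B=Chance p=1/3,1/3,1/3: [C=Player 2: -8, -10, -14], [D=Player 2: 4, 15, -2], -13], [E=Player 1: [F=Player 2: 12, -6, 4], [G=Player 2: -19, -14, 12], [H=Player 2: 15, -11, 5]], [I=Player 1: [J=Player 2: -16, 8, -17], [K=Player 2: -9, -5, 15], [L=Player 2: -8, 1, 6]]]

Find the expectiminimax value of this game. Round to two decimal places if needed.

-9.67

C (Player 2): min(-8, -10, -14) = -14
D (Player 2): min(4, 15, -2) = -2
B (Chance): 1/3·-14 + 1/3·-2 + 1/3·-13 = -9.67
F (Player 2): min(12, -6, 4) = -6
G (Player 2): min(-19, -14, 12) = -19
H (Player 2): min(15, -11, 5) = -11
E (Player 1): max(-6, -19, -11) = -6
J (Player 2): min(-16, 8, -17) = -17
K (Player 2): min(-9, -5, 15) = -9
L (Player 2): min(-8, 1, 6) = -8
I (Player 1): max(-17, -9, -8) = -8
Root (Player 2): min(-9.67, -6, -8) = -9.67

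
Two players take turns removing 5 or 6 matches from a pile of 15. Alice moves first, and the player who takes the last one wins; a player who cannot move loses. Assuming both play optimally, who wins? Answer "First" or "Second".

Second

Mark each pile size as W (mover wins) or L (mover loses):
i:   0  1  2  3  4  5  6  7  8  9 10 11 12 13 14 15
     L  L  L  L  L  W  W  W  W  W  W  L  L  L  L  L
Position 15 is L, so the second player wins.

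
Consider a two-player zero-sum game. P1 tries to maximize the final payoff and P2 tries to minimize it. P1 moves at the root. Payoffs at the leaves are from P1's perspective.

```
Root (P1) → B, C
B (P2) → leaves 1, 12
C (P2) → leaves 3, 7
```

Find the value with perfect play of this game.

B (P2): min(1, 12) = 1
C (P2): min(3, 7) = 3
Root (P1): max(1, 3) = 3

3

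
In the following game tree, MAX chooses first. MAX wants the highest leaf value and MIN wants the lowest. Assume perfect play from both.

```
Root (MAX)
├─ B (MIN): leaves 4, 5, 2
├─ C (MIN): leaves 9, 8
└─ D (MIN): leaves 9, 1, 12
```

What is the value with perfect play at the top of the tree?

B (MIN): min(4, 5, 2) = 2
C (MIN): min(9, 8) = 8
D (MIN): min(9, 1, 12) = 1
Root (MAX): max(2, 8, 1) = 8

8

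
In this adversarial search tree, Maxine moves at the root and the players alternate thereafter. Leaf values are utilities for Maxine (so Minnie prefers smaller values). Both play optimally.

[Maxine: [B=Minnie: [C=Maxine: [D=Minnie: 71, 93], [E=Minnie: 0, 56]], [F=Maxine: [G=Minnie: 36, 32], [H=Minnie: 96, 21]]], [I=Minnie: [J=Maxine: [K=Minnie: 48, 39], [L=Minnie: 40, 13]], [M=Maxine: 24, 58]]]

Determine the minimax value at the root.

39

D (Minnie): min(71, 93) = 71
E (Minnie): min(0, 56) = 0
C (Maxine): max(71, 0) = 71
G (Minnie): min(36, 32) = 32
H (Minnie): min(96, 21) = 21
F (Maxine): max(32, 21) = 32
B (Minnie): min(71, 32) = 32
K (Minnie): min(48, 39) = 39
L (Minnie): min(40, 13) = 13
J (Maxine): max(39, 13) = 39
M (Maxine): max(24, 58) = 58
I (Minnie): min(39, 58) = 39
Root (Maxine): max(32, 39) = 39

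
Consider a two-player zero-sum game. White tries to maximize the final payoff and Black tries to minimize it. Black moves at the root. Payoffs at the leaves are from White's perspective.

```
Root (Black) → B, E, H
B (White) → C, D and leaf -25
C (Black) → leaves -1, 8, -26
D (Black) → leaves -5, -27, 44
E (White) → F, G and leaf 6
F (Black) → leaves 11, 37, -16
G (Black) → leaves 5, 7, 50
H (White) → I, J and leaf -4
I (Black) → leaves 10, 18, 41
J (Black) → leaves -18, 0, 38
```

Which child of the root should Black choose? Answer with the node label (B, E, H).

B

C (Black): min(-1, 8, -26) = -26
D (Black): min(-5, -27, 44) = -27
B (White): max(-26, -27, -25) = -25
F (Black): min(11, 37, -16) = -16
G (Black): min(5, 7, 50) = 5
E (White): max(-16, 5, 6) = 6
I (Black): min(10, 18, 41) = 10
J (Black): min(-18, 0, 38) = -18
H (White): max(10, -18, -4) = 10
Root (Black): min(-25, 6, 10) = -25
Black picks the child with the lowest value: B (value -25).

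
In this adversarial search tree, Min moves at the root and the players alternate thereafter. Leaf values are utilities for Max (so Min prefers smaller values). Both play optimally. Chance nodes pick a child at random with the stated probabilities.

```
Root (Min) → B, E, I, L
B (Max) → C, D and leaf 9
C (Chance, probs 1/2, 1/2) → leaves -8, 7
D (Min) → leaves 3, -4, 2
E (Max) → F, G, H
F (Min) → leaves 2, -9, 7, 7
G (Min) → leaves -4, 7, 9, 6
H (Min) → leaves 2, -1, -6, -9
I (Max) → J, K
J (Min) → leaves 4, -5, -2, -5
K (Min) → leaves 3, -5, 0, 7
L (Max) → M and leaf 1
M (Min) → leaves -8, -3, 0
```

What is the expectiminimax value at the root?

-5

C (Chance): 1/2·-8 + 1/2·7 = -0.5
D (Min): min(3, -4, 2) = -4
B (Max): max(-0.5, -4, 9) = 9
F (Min): min(2, -9, 7, 7) = -9
G (Min): min(-4, 7, 9, 6) = -4
H (Min): min(2, -1, -6, -9) = -9
E (Max): max(-9, -4, -9) = -4
J (Min): min(4, -5, -2, -5) = -5
K (Min): min(3, -5, 0, 7) = -5
I (Max): max(-5, -5) = -5
M (Min): min(-8, -3, 0) = -8
L (Max): max(-8, 1) = 1
Root (Min): min(9, -4, -5, 1) = -5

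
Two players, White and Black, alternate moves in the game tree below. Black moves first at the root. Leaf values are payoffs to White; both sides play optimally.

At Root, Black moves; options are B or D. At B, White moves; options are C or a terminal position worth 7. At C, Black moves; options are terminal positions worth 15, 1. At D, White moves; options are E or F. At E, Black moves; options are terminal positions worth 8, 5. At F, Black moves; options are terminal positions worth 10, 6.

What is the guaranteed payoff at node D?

E: min(8, 5) = 5
F: min(10, 6) = 6
D: max(5, 6) = 6

6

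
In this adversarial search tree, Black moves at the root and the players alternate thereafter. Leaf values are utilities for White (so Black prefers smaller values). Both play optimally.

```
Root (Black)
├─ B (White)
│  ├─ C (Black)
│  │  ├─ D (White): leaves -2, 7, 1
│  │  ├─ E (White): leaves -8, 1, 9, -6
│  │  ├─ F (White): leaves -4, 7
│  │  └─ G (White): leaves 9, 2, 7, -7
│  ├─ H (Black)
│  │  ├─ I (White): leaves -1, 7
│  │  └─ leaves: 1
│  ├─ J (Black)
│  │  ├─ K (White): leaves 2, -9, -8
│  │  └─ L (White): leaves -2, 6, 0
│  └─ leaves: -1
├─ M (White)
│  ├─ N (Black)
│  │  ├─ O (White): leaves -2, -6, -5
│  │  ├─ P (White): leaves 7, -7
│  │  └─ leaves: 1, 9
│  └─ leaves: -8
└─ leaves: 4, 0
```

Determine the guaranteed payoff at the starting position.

D (White): max(-2, 7, 1) = 7
E (White): max(-8, 1, 9, -6) = 9
F (White): max(-4, 7) = 7
G (White): max(9, 2, 7, -7) = 9
C (Black): min(7, 9, 7, 9) = 7
I (White): max(-1, 7) = 7
H (Black): min(7, 1) = 1
K (White): max(2, -9, -8) = 2
L (White): max(-2, 6, 0) = 6
J (Black): min(2, 6) = 2
B (White): max(7, 1, 2, -1) = 7
O (White): max(-2, -6, -5) = -2
P (White): max(7, -7) = 7
N (Black): min(-2, 7, 1, 9) = -2
M (White): max(-2, -8) = -2
Root (Black): min(7, -2, 4, 0) = -2

-2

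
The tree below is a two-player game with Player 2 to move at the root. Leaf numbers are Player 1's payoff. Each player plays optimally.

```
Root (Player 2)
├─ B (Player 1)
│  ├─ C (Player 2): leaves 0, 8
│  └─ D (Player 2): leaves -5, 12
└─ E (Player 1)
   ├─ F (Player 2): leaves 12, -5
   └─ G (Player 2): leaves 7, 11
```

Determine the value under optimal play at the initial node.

0

C (Player 2): min(0, 8) = 0
D (Player 2): min(-5, 12) = -5
B (Player 1): max(0, -5) = 0
F (Player 2): min(12, -5) = -5
G (Player 2): min(7, 11) = 7
E (Player 1): max(-5, 7) = 7
Root (Player 2): min(0, 7) = 0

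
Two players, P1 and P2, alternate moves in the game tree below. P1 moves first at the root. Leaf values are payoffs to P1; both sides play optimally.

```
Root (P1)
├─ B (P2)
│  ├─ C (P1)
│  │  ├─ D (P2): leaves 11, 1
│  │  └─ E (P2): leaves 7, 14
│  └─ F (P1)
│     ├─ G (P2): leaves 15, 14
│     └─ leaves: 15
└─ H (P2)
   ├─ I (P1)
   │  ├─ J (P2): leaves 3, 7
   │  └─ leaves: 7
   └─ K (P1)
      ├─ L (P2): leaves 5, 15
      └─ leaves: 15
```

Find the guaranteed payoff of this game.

7

D (P2): min(11, 1) = 1
E (P2): min(7, 14) = 7
C (P1): max(1, 7) = 7
G (P2): min(15, 14) = 14
F (P1): max(14, 15) = 15
B (P2): min(7, 15) = 7
J (P2): min(3, 7) = 3
I (P1): max(3, 7) = 7
L (P2): min(5, 15) = 5
K (P1): max(5, 15) = 15
H (P2): min(7, 15) = 7
Root (P1): max(7, 7) = 7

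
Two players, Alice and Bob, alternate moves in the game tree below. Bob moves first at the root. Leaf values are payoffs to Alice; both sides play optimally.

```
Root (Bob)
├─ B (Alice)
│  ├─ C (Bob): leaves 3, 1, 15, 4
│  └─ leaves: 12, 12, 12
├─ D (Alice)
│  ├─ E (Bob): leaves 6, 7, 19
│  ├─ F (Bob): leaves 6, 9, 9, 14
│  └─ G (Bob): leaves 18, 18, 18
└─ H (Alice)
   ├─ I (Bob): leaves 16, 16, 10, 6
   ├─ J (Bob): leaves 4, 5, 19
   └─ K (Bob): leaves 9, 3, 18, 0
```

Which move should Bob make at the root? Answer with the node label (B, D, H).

H

C (Bob): min(3, 1, 15, 4) = 1
B (Alice): max(1, 12, 12, 12) = 12
E (Bob): min(6, 7, 19) = 6
F (Bob): min(6, 9, 9, 14) = 6
G (Bob): min(18, 18, 18) = 18
D (Alice): max(6, 6, 18) = 18
I (Bob): min(16, 16, 10, 6) = 6
J (Bob): min(4, 5, 19) = 4
K (Bob): min(9, 3, 18, 0) = 0
H (Alice): max(6, 4, 0) = 6
Root (Bob): min(12, 18, 6) = 6
Bob picks the child with the lowest value: H (value 6).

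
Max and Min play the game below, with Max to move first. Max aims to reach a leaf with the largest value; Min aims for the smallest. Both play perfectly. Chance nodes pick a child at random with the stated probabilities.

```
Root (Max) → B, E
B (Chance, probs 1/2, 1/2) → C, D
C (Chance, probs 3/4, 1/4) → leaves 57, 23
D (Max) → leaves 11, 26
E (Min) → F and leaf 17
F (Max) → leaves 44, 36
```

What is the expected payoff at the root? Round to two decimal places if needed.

37.25

C (Chance): 3/4·57 + 1/4·23 = 48.5
D (Max): max(11, 26) = 26
B (Chance): 1/2·48.5 + 1/2·26 = 37.25
F (Max): max(44, 36) = 44
E (Min): min(44, 17) = 17
Root (Max): max(37.25, 17) = 37.25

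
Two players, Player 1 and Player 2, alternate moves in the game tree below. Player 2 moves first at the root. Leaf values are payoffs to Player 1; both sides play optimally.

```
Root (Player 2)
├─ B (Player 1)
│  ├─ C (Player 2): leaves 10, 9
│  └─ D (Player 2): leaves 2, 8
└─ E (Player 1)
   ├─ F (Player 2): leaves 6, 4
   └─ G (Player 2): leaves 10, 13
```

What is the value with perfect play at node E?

F: min(6, 4) = 4
G: min(10, 13) = 10
E: max(4, 10) = 10

10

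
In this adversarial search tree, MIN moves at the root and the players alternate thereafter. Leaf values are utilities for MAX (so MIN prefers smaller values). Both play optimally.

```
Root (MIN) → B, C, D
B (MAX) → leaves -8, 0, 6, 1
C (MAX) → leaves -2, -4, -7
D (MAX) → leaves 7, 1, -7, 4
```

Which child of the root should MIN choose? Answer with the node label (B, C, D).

C

B (MAX): max(-8, 0, 6, 1) = 6
C (MAX): max(-2, -4, -7) = -2
D (MAX): max(7, 1, -7, 4) = 7
Root (MIN): min(6, -2, 7) = -2
MIN picks the child with the lowest value: C (value -2).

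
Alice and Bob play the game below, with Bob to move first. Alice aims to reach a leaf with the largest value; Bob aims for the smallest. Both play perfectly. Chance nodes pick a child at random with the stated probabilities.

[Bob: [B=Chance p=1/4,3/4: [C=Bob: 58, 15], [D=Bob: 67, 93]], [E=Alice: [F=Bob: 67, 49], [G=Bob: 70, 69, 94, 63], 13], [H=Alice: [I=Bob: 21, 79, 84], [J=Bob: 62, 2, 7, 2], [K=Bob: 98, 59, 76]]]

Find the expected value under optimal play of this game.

C (Bob): min(58, 15) = 15
D (Bob): min(67, 93) = 67
B (Chance): 1/4·15 + 3/4·67 = 54
F (Bob): min(67, 49) = 49
G (Bob): min(70, 69, 94, 63) = 63
E (Alice): max(49, 63, 13) = 63
I (Bob): min(21, 79, 84) = 21
J (Bob): min(62, 2, 7, 2) = 2
K (Bob): min(98, 59, 76) = 59
H (Alice): max(21, 2, 59) = 59
Root (Bob): min(54, 63, 59) = 54

54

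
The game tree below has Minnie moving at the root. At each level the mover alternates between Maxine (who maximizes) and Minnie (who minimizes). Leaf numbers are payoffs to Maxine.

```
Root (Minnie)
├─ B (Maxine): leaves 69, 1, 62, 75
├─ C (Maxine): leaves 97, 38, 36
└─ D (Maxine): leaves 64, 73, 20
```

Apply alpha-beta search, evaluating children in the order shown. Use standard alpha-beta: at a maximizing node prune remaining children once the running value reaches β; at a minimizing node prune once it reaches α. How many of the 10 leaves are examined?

8

B [α=-∞,β=+∞]: v=75
C [α=-∞,β=75]: v=97 after child 1 ≥ β → β-cutoff, skip 2
D [α=-∞,β=75]: v=73
Root [α=-∞,β=+∞]: v=73
Leaves evaluated: 8 of 10.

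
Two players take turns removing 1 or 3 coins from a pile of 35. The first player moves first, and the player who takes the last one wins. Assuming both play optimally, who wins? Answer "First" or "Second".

Compute winning (W) and losing (L) positions by backward induction:
i:   0  1  2  3  4  5  6  7  8  9 10 11 12 13 14 15 16 17 18 19 20 21 22 23 24 25 26 27 28 29 30 31 32 33 34 35
     L  W  L  W  L  W  L  W  L  W  L  W  L  W  L  W  L  W  L  W  L  W  L  W  L  W  L  W  L  W  L  W  L  W  L  W
Position 35 is W, so the first player wins.

First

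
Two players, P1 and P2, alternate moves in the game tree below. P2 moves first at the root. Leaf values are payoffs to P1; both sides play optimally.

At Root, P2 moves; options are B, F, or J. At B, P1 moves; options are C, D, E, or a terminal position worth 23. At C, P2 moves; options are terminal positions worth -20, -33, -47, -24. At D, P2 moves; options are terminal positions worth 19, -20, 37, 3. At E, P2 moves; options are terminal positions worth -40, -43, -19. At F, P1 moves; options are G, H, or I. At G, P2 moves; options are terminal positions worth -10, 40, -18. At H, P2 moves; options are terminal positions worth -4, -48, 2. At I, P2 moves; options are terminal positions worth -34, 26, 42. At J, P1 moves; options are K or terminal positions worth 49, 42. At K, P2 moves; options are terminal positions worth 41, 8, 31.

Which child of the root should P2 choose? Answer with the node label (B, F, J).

F

C (P2): min(-20, -33, -47, -24) = -47
D (P2): min(19, -20, 37, 3) = -20
E (P2): min(-40, -43, -19) = -43
B (P1): max(-47, -20, -43, 23) = 23
G (P2): min(-10, 40, -18) = -18
H (P2): min(-4, -48, 2) = -48
I (P2): min(-34, 26, 42) = -34
F (P1): max(-18, -48, -34) = -18
K (P2): min(41, 8, 31) = 8
J (P1): max(8, 49, 42) = 49
Root (P2): min(23, -18, 49) = -18
P2 picks the child with the lowest value: F (value -18).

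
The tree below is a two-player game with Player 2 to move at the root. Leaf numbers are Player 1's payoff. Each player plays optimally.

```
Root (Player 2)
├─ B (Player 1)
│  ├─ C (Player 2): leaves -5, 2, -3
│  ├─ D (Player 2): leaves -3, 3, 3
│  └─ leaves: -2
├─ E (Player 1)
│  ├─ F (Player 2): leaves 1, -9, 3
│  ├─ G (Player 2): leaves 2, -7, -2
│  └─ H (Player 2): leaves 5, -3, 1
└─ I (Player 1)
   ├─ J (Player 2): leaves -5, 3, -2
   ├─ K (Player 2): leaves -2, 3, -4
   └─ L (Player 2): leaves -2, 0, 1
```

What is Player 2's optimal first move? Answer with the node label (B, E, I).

C (Player 2): min(-5, 2, -3) = -5
D (Player 2): min(-3, 3, 3) = -3
B (Player 1): max(-5, -3, -2) = -2
F (Player 2): min(1, -9, 3) = -9
G (Player 2): min(2, -7, -2) = -7
H (Player 2): min(5, -3, 1) = -3
E (Player 1): max(-9, -7, -3) = -3
J (Player 2): min(-5, 3, -2) = -5
K (Player 2): min(-2, 3, -4) = -4
L (Player 2): min(-2, 0, 1) = -2
I (Player 1): max(-5, -4, -2) = -2
Root (Player 2): min(-2, -3, -2) = -3
Player 2 picks the child with the lowest value: E (value -3).

E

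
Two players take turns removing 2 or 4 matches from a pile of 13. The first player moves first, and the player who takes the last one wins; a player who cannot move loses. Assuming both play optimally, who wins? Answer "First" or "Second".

Second

Positions where the player to move wins (W) vs loses (L):
i:   0  1  2  3  4  5  6  7  8  9 10 11 12 13
     L  L  W  W  W  W  L  L  W  W  W  W  L  L
Position 13 is L, so the second player wins.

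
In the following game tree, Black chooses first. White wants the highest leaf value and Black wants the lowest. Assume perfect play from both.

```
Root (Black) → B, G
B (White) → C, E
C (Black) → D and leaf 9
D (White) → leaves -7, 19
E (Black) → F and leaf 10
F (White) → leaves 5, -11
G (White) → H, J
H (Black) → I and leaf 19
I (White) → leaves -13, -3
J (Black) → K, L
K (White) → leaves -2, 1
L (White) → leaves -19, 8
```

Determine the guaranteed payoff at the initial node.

D (White): max(-7, 19) = 19
C (Black): min(19, 9) = 9
F (White): max(5, -11) = 5
E (Black): min(5, 10) = 5
B (White): max(9, 5) = 9
I (White): max(-13, -3) = -3
H (Black): min(-3, 19) = -3
K (White): max(-2, 1) = 1
L (White): max(-19, 8) = 8
J (Black): min(1, 8) = 1
G (White): max(-3, 1) = 1
Root (Black): min(9, 1) = 1

1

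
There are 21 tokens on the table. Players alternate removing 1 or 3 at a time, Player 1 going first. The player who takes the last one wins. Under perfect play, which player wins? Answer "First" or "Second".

First

Positions where the player to move wins (W) vs loses (L):
i:   0  1  2  3  4  5  6  7  8  9 10 11 12 13 14 15 16 17 18 19 20 21
     L  W  L  W  L  W  L  W  L  W  L  W  L  W  L  W  L  W  L  W  L  W
Position 21 is W, so the first player wins.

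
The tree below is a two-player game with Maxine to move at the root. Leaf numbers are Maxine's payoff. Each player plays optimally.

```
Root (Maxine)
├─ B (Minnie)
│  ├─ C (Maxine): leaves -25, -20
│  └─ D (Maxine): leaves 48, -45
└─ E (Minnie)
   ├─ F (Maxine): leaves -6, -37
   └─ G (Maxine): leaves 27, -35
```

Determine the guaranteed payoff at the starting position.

-6

C (Maxine): max(-25, -20) = -20
D (Maxine): max(48, -45) = 48
B (Minnie): min(-20, 48) = -20
F (Maxine): max(-6, -37) = -6
G (Maxine): max(27, -35) = 27
E (Minnie): min(-6, 27) = -6
Root (Maxine): max(-20, -6) = -6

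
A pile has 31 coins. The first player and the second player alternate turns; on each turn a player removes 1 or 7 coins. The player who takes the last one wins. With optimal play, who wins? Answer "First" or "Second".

First

Positions where the player to move wins (W) vs loses (L):
i:   0  1  2  3  4  5  6  7  8  9 10 11 12 13 14 15 16 17 18 19 20 21 22 23 24 25 26 27 28 29 30 31
     L  W  L  W  L  W  L  W  L  W  L  W  L  W  L  W  L  W  L  W  L  W  L  W  L  W  L  W  L  W  L  W
Position 31 is W, so the first player wins.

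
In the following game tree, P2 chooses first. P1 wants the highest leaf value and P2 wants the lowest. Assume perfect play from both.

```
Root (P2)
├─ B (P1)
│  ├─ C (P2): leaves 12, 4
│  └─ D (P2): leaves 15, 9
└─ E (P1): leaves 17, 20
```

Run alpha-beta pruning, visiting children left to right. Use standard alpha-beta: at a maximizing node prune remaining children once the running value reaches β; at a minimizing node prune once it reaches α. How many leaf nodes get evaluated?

5

C [α=-∞,β=+∞]: v=4
D [α=4,β=+∞]: v=9
B [α=-∞,β=+∞]: v=9
E [α=-∞,β=9]: v=17 after child 1 ≥ β → β-cutoff, skip 1
Root [α=-∞,β=+∞]: v=9
Leaves evaluated: 5 of 6.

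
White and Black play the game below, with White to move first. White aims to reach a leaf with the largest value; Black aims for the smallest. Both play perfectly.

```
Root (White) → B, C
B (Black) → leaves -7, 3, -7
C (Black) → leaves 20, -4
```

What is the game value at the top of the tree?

-4

B (Black): min(-7, 3, -7) = -7
C (Black): min(20, -4) = -4
Root (White): max(-7, -4) = -4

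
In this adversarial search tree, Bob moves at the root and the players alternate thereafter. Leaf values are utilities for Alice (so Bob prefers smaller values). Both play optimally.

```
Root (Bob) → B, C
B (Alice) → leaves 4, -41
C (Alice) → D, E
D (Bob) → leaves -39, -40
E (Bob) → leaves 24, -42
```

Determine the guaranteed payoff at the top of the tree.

-40

B (Alice): max(4, -41) = 4
D (Bob): min(-39, -40) = -40
E (Bob): min(24, -42) = -42
C (Alice): max(-40, -42) = -40
Root (Bob): min(4, -40) = -40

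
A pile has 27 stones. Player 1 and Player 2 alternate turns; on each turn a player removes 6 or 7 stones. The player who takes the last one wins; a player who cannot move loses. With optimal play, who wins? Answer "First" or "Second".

Second

Positions where the player to move wins (W) vs loses (L):
i:   0  1  2  3  4  5  6  7  8  9 10 11 12 13 14 15 16 17 18 19 20 21 22 23 24 25 26 27
     L  L  L  L  L  L  W  W  W  W  W  W  W  L  L  L  L  L  L  W  W  W  W  W  W  W  L  L
Position 27 is L, so the second player wins.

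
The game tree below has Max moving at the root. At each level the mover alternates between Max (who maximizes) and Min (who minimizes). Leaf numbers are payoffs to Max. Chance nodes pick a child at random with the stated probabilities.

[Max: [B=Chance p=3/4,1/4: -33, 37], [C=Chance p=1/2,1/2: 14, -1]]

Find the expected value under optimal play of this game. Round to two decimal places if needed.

B (Chance): 3/4·-33 + 1/4·37 = -15.5
C (Chance): 1/2·14 + 1/2·-1 = 6.5
Root (Max): max(-15.5, 6.5) = 6.5

6.5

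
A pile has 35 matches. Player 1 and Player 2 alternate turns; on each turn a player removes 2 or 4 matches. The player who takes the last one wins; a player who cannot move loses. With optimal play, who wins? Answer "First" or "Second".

Mark each pile size as W (mover wins) or L (mover loses):
i:   0  1  2  3  4  5  6  7  8  9 10 11 12 13 14 15 16 17 18 19 20 21 22 23 24 25 26 27 28 29 30 31 32 33 34 35
     L  L  W  W  W  W  L  L  W  W  W  W  L  L  W  W  W  W  L  L  W  W  W  W  L  L  W  W  W  W  L  L  W  W  W  W
Position 35 is W, so the first player wins.

First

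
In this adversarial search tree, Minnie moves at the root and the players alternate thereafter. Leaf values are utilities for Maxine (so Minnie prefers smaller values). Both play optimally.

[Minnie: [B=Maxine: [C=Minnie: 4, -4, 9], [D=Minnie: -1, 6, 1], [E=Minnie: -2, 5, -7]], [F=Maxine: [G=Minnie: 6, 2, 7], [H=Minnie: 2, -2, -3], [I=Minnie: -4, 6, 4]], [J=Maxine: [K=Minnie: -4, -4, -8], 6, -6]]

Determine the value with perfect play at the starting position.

-1

C (Minnie): min(4, -4, 9) = -4
D (Minnie): min(-1, 6, 1) = -1
E (Minnie): min(-2, 5, -7) = -7
B (Maxine): max(-4, -1, -7) = -1
G (Minnie): min(6, 2, 7) = 2
H (Minnie): min(2, -2, -3) = -3
I (Minnie): min(-4, 6, 4) = -4
F (Maxine): max(2, -3, -4) = 2
K (Minnie): min(-4, -4, -8) = -8
J (Maxine): max(-8, 6, -6) = 6
Root (Minnie): min(-1, 2, 6) = -1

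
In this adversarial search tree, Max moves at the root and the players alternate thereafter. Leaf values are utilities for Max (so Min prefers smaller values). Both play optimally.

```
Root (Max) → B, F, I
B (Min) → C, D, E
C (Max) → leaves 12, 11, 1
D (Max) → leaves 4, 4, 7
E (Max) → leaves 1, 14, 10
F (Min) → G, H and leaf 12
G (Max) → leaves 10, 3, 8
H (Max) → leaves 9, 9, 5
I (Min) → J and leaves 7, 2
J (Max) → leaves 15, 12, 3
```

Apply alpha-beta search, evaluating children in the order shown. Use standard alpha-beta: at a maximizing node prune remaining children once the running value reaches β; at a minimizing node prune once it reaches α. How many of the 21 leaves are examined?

C [α=-∞,β=+∞]: v=12
D [α=-∞,β=12]: v=7
E [α=-∞,β=7]: v=14 after child 2 ≥ β → β-cutoff, skip 1
B [α=-∞,β=+∞]: v=7
G [α=7,β=+∞]: v=10
H [α=7,β=10]: v=9
F [α=7,β=+∞]: v=9
J [α=9,β=+∞]: v=15
I [α=9,β=+∞]: v=7 after child 2 ≤ α → α-cutoff, skip 1
Root [α=-∞,β=+∞]: v=9
Leaves evaluated: 19 of 21.

19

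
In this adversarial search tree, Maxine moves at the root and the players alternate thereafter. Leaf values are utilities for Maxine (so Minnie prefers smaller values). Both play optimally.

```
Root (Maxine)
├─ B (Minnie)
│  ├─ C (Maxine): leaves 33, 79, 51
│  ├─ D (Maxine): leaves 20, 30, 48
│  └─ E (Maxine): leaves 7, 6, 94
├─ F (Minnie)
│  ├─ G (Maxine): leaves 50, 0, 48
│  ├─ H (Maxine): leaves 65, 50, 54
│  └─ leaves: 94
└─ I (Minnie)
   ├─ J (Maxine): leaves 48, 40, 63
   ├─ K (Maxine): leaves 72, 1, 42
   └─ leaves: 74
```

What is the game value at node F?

G: max(50, 0, 48) = 50
H: max(65, 50, 54) = 65
F: min(50, 65, 94) = 50

50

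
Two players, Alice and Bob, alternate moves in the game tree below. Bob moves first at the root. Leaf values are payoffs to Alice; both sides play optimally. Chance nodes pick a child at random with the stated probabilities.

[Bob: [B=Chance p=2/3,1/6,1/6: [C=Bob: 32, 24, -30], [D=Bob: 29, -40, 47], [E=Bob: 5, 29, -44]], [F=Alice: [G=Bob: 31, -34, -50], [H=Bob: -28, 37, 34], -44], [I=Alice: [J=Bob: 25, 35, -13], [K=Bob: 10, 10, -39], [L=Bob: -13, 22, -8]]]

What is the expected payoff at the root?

-34

C (Bob): min(32, 24, -30) = -30
D (Bob): min(29, -40, 47) = -40
E (Bob): min(5, 29, -44) = -44
B (Chance): 2/3·-30 + 1/6·-40 + 1/6·-44 = -34
G (Bob): min(31, -34, -50) = -50
H (Bob): min(-28, 37, 34) = -28
F (Alice): max(-50, -28, -44) = -28
J (Bob): min(25, 35, -13) = -13
K (Bob): min(10, 10, -39) = -39
L (Bob): min(-13, 22, -8) = -13
I (Alice): max(-13, -39, -13) = -13
Root (Bob): min(-34, -28, -13) = -34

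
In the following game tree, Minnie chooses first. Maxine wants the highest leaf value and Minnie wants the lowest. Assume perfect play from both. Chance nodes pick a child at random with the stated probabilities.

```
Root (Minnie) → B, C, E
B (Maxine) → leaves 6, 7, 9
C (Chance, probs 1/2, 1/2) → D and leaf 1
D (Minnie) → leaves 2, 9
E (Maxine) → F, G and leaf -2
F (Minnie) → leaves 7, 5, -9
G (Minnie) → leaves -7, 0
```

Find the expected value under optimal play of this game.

B (Maxine): max(6, 7, 9) = 9
D (Minnie): min(2, 9) = 2
C (Chance): 1/2·2 + 1/2·1 = 1.5
F (Minnie): min(7, 5, -9) = -9
G (Minnie): min(-7, 0) = -7
E (Maxine): max(-9, -7, -2) = -2
Root (Minnie): min(9, 1.5, -2) = -2

-2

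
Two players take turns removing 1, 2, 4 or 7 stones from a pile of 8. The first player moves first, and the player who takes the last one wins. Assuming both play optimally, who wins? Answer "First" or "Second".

W/L table (W = player to move can force a win):
i:   0  1  2  3  4  5  6  7  8
     L  W  W  L  W  W  L  W  W
Position 8 is W, so the first player wins.

First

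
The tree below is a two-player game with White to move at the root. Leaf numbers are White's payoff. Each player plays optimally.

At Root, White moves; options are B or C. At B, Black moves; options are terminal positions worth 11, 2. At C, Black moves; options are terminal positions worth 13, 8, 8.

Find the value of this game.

B (Black): min(11, 2) = 2
C (Black): min(13, 8, 8) = 8
Root (White): max(2, 8) = 8

8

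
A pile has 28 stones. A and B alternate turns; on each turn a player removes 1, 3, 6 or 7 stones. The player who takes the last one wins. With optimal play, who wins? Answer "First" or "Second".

Positions where the player to move wins (W) vs loses (L):
i:   0  1  2  3  4  5  6  7  8  9 10 11 12 13 14 15 16 17 18 19 20 21 22 23 24 25 26 27 28
     L  W  L  W  L  W  W  W  W  W  W  W  L  W  L  W  L  W  W  W  W  W  W  W  L  W  L  W  L
Position 28 is L, so the second player wins.

Second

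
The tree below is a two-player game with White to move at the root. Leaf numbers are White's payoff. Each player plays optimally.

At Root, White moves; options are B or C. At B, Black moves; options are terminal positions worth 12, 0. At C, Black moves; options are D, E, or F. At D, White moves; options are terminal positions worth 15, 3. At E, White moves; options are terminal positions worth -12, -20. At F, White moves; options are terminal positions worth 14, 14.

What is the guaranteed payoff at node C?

-12

D: max(15, 3) = 15
E: max(-12, -20) = -12
F: max(14, 14) = 14
C: min(15, -12, 14) = -12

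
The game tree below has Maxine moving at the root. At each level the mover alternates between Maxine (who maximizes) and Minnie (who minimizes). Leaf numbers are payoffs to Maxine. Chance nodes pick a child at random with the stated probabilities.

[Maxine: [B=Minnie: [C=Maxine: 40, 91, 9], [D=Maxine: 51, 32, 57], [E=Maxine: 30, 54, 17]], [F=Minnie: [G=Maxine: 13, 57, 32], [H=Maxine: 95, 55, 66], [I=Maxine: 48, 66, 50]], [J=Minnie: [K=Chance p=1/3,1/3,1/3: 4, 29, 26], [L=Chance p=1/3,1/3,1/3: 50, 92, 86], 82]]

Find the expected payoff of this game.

57

C (Maxine): max(40, 91, 9) = 91
D (Maxine): max(51, 32, 57) = 57
E (Maxine): max(30, 54, 17) = 54
B (Minnie): min(91, 57, 54) = 54
G (Maxine): max(13, 57, 32) = 57
H (Maxine): max(95, 55, 66) = 95
I (Maxine): max(48, 66, 50) = 66
F (Minnie): min(57, 95, 66) = 57
K (Chance): 1/3·4 + 1/3·29 + 1/3·26 = 19.67
L (Chance): 1/3·50 + 1/3·92 + 1/3·86 = 76
J (Minnie): min(19.67, 76, 82) = 19.67
Root (Maxine): max(54, 57, 19.67) = 57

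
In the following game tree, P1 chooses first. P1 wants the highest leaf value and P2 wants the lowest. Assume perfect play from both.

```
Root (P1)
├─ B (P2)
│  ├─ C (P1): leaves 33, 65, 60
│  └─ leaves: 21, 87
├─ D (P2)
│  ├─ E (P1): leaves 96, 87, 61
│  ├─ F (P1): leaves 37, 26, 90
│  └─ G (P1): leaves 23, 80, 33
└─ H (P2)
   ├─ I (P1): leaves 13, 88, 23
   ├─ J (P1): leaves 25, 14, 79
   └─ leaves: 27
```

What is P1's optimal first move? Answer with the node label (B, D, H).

C (P1): max(33, 65, 60) = 65
B (P2): min(65, 21, 87) = 21
E (P1): max(96, 87, 61) = 96
F (P1): max(37, 26, 90) = 90
G (P1): max(23, 80, 33) = 80
D (P2): min(96, 90, 80) = 80
I (P1): max(13, 88, 23) = 88
J (P1): max(25, 14, 79) = 79
H (P2): min(88, 79, 27) = 27
Root (P1): max(21, 80, 27) = 80
P1 picks the child with the highest value: D (value 80).

D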